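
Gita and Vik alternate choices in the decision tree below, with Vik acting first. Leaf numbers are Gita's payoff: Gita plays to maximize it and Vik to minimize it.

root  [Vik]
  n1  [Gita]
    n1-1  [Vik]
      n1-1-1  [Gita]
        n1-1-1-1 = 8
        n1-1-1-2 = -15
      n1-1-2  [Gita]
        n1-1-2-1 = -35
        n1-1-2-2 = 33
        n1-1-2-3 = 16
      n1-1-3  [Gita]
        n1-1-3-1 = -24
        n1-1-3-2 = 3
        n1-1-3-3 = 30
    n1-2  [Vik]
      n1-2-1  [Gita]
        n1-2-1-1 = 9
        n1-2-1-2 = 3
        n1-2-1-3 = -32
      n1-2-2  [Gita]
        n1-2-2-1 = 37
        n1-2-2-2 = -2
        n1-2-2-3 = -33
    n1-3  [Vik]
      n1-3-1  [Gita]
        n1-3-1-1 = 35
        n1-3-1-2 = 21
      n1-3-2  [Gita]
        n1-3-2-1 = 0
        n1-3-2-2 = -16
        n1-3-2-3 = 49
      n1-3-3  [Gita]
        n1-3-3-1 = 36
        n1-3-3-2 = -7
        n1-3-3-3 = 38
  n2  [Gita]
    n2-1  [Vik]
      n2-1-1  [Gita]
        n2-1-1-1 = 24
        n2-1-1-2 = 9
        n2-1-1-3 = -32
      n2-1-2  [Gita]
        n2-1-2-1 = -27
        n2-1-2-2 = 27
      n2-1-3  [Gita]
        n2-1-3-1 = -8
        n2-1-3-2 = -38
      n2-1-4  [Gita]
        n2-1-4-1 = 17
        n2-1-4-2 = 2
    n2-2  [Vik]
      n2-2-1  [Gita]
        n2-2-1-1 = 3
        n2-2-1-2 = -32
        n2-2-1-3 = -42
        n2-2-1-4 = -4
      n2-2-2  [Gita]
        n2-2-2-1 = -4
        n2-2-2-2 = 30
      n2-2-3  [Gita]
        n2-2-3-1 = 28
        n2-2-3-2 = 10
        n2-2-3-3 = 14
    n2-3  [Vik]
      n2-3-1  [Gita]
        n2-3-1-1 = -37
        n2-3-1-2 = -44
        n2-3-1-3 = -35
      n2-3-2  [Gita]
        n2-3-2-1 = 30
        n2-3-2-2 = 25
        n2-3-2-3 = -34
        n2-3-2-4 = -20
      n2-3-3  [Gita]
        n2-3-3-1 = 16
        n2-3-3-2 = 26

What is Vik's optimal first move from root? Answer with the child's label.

n1-1-1 (Gita): max(8, -15) = 8
n1-1-2 (Gita): max(-35, 33, 16) = 33
n1-1-3 (Gita): max(-24, 3, 30) = 30
n1-1 (Vik): min(8, 33, 30) = 8
n1-2-1 (Gita): max(9, 3, -32) = 9
n1-2-2 (Gita): max(37, -2, -33) = 37
n1-2 (Vik): min(9, 37) = 9
n1-3-1 (Gita): max(35, 21) = 35
n1-3-2 (Gita): max(0, -16, 49) = 49
n1-3-3 (Gita): max(36, -7, 38) = 38
n1-3 (Vik): min(35, 49, 38) = 35
n1 (Gita): max(8, 9, 35) = 35
n2-1-1 (Gita): max(24, 9, -32) = 24
n2-1-2 (Gita): max(-27, 27) = 27
n2-1-3 (Gita): max(-8, -38) = -8
n2-1-4 (Gita): max(17, 2) = 17
n2-1 (Vik): min(24, 27, -8, 17) = -8
n2-2-1 (Gita): max(3, -32, -42, -4) = 3
n2-2-2 (Gita): max(-4, 30) = 30
n2-2-3 (Gita): max(28, 10, 14) = 28
n2-2 (Vik): min(3, 30, 28) = 3
n2-3-1 (Gita): max(-37, -44, -35) = -35
n2-3-2 (Gita): max(30, 25, -34, -20) = 30
n2-3-3 (Gita): max(16, 26) = 26
n2-3 (Vik): min(-35, 30, 26) = -35
n2 (Gita): max(-8, 3, -35) = 3
root (Vik): min(35, 3) = 3
Vik at root wants the lowest of {n1=35, n2=3}, so chooses n2.

n2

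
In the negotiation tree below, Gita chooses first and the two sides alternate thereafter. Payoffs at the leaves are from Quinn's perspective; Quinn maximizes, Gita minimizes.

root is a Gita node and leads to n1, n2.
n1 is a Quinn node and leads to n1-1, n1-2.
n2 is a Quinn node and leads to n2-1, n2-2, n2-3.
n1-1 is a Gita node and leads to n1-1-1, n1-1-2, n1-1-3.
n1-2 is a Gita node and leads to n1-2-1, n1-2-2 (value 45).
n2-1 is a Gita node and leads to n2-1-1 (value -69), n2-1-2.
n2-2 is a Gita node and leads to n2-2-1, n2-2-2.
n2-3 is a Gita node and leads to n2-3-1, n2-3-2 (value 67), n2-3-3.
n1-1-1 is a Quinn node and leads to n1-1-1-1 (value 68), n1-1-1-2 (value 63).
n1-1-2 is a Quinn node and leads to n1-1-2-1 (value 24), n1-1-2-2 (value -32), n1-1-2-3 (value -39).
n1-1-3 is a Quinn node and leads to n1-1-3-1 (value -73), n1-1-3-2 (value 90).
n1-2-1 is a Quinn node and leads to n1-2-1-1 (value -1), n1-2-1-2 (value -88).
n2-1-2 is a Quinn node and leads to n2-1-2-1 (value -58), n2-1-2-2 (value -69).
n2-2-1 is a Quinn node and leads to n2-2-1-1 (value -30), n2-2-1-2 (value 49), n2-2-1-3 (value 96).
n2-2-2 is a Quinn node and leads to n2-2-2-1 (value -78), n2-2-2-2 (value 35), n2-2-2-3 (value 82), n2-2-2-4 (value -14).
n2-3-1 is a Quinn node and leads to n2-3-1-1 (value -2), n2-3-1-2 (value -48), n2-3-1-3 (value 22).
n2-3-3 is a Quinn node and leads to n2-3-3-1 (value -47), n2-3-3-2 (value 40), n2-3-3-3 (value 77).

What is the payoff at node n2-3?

n2-3-1 (Quinn): max(-2, -48, 22) = 22
n2-3-3 (Quinn): max(-47, 40, 77) = 77
n2-3 (Gita): min(22, 67, 77) = 22

22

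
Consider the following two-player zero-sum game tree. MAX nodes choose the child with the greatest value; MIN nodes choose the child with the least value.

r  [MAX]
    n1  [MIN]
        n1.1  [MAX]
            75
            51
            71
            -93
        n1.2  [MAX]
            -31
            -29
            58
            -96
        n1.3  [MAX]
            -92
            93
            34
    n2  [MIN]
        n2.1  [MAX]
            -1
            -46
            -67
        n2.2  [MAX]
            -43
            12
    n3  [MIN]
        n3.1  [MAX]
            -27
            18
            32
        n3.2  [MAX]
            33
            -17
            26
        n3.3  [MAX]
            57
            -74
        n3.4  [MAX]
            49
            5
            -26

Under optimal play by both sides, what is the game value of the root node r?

n1.1 (MAX): max(75, 51, 71, -93) = 75
n1.2 (MAX): max(-31, -29, 58, -96) = 58
n1.3 (MAX): max(-92, 93, 34) = 93
n1 (MIN): min(75, 58, 93) = 58
n2.1 (MAX): max(-1, -46, -67) = -1
n2.2 (MAX): max(-43, 12) = 12
n2 (MIN): min(-1, 12) = -1
n3.1 (MAX): max(-27, 18, 32) = 32
n3.2 (MAX): max(33, -17, 26) = 33
n3.3 (MAX): max(57, -74) = 57
n3.4 (MAX): max(49, 5, -26) = 49
n3 (MIN): min(32, 33, 57, 49) = 32
r (MAX): max(58, -1, 32) = 58

58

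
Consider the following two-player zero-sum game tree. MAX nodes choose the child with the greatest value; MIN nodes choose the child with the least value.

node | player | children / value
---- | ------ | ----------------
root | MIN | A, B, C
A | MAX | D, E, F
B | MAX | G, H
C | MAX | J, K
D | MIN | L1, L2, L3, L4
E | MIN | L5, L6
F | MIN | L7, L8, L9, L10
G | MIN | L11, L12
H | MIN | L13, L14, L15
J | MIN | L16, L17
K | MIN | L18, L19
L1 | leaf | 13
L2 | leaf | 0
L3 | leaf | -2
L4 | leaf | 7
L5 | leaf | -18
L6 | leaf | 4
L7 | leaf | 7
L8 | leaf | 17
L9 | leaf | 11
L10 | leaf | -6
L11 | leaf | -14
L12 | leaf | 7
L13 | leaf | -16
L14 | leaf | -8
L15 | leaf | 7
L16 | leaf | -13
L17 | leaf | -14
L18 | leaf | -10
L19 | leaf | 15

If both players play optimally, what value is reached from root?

D (MIN): min(13, 0, -2, 7) = -2
E (MIN): min(-18, 4) = -18
F (MIN): min(7, 17, 11, -6) = -6
A (MAX): max(-2, -18, -6) = -2
G (MIN): min(-14, 7) = -14
H (MIN): min(-16, -8, 7) = -16
B (MAX): max(-14, -16) = -14
J (MIN): min(-13, -14) = -14
K (MIN): min(-10, 15) = -10
C (MAX): max(-14, -10) = -10
root (MIN): min(-2, -14, -10) = -14

-14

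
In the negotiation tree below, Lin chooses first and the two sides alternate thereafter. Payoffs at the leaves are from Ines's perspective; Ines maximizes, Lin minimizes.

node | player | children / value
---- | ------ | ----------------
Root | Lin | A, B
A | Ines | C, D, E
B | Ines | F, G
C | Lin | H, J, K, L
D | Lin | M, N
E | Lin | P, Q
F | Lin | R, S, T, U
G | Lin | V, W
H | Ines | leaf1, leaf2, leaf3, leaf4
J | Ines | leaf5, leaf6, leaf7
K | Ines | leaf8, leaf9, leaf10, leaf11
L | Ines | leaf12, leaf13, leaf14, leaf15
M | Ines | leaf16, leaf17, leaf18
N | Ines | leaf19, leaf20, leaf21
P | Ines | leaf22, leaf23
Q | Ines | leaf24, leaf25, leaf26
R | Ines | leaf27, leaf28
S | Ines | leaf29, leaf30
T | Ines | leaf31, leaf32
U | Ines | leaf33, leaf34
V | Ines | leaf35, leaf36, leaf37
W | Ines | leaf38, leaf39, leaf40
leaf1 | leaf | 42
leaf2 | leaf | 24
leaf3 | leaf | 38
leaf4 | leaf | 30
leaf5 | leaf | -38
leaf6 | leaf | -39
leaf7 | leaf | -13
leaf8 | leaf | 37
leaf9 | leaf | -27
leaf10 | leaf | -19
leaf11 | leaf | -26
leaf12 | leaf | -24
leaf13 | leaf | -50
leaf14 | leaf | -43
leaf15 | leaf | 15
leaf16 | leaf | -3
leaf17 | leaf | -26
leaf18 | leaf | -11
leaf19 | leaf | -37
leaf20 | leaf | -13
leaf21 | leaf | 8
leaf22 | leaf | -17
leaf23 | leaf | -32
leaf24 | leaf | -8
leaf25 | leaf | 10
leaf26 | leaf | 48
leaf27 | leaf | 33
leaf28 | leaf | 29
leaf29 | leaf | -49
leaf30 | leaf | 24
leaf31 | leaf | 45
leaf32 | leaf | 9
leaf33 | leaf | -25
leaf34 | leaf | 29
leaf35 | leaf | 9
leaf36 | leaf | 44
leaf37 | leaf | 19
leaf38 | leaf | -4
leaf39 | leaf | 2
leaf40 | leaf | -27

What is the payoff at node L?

L (Ines): max(-24, -50, -43, 15) = 15

15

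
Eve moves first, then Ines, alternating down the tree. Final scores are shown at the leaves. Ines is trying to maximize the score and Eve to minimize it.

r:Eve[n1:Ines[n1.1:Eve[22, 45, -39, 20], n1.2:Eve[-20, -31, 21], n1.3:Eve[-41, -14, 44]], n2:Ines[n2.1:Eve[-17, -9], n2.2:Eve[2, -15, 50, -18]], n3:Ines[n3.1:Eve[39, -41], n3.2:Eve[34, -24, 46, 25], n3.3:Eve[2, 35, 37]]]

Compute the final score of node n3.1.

n3.1 (Eve): min(39, -41) = -41

-41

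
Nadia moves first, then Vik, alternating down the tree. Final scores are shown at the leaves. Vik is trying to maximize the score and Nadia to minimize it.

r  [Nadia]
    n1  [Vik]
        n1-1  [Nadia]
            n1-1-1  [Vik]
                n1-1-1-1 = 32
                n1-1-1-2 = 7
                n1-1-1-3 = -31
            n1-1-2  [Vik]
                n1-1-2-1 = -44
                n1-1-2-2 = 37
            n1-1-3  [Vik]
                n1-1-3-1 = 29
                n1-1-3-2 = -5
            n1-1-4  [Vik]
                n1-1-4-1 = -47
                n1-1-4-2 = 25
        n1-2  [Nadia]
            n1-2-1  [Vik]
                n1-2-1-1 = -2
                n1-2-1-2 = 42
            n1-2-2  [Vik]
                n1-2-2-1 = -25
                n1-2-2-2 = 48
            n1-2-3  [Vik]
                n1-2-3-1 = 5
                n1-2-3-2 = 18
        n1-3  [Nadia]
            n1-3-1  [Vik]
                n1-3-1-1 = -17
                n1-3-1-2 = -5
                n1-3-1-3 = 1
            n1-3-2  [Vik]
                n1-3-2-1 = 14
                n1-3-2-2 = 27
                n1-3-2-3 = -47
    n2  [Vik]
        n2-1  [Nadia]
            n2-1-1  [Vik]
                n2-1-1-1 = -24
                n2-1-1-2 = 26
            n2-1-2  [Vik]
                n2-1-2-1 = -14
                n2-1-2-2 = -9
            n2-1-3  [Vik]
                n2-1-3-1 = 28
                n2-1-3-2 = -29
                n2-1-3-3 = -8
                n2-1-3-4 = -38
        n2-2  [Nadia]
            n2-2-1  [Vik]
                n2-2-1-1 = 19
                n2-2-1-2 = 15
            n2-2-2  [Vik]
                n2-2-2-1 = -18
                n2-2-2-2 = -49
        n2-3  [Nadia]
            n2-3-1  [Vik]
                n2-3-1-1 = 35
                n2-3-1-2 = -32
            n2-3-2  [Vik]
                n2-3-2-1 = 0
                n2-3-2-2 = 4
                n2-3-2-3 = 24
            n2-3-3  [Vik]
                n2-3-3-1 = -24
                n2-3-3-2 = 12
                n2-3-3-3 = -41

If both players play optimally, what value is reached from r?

12

n1-1-1 (Vik): max(32, 7, -31) = 32
n1-1-2 (Vik): max(-44, 37) = 37
n1-1-3 (Vik): max(29, -5) = 29
n1-1-4 (Vik): max(-47, 25) = 25
n1-1 (Nadia): min(32, 37, 29, 25) = 25
n1-2-1 (Vik): max(-2, 42) = 42
n1-2-2 (Vik): max(-25, 48) = 48
n1-2-3 (Vik): max(5, 18) = 18
n1-2 (Nadia): min(42, 48, 18) = 18
n1-3-1 (Vik): max(-17, -5, 1) = 1
n1-3-2 (Vik): max(14, 27, -47) = 27
n1-3 (Nadia): min(1, 27) = 1
n1 (Vik): max(25, 18, 1) = 25
n2-1-1 (Vik): max(-24, 26) = 26
n2-1-2 (Vik): max(-14, -9) = -9
n2-1-3 (Vik): max(28, -29, -8, -38) = 28
n2-1 (Nadia): min(26, -9, 28) = -9
n2-2-1 (Vik): max(19, 15) = 19
n2-2-2 (Vik): max(-18, -49) = -18
n2-2 (Nadia): min(19, -18) = -18
n2-3-1 (Vik): max(35, -32) = 35
n2-3-2 (Vik): max(0, 4, 24) = 24
n2-3-3 (Vik): max(-24, 12, -41) = 12
n2-3 (Nadia): min(35, 24, 12) = 12
n2 (Vik): max(-9, -18, 12) = 12
r (Nadia): min(25, 12) = 12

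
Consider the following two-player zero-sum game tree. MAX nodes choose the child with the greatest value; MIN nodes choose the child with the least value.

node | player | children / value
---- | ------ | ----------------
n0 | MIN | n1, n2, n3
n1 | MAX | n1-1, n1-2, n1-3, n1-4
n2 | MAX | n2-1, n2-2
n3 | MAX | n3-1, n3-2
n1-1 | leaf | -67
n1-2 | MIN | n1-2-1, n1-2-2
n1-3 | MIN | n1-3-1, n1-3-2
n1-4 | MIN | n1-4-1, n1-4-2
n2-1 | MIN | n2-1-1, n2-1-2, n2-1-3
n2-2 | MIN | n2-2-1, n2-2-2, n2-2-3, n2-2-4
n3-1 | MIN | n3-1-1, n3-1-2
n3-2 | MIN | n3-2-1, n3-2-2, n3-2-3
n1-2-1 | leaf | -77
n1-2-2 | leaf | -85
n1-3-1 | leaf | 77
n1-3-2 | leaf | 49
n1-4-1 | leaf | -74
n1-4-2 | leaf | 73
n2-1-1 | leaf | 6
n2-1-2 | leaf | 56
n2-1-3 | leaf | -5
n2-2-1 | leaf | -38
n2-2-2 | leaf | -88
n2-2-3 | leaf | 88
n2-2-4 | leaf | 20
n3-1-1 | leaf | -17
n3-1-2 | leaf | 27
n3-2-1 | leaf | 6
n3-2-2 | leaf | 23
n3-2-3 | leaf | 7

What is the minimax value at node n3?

n3-1 (MIN): min(-17, 27) = -17
n3-2 (MIN): min(6, 23, 7) = 6
n3 (MAX): max(-17, 6) = 6

6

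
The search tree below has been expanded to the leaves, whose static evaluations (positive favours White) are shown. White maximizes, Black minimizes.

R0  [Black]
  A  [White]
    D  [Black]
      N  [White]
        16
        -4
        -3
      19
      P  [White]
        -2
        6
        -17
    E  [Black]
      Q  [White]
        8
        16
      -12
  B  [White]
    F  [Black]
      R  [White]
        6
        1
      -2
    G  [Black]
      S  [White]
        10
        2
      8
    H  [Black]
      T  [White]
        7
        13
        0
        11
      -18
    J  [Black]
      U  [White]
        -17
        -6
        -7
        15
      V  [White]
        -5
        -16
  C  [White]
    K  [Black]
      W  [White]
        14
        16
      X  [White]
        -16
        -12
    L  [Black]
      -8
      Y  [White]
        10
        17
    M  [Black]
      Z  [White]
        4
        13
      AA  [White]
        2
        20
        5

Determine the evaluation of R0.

6

N (White): max(16, -4, -3) = 16
P (White): max(-2, 6, -17) = 6
D (Black): min(16, 19, 6) = 6
Q (White): max(8, 16) = 16
E (Black): min(16, -12) = -12
A (White): max(6, -12) = 6
R (White): max(6, 1) = 6
F (Black): min(6, -2) = -2
S (White): max(10, 2) = 10
G (Black): min(10, 8) = 8
T (White): max(7, 13, 0, 11) = 13
H (Black): min(13, -18) = -18
U (White): max(-17, -6, -7, 15) = 15
V (White): max(-5, -16) = -5
J (Black): min(15, -5) = -5
B (White): max(-2, 8, -18, -5) = 8
W (White): max(14, 16) = 16
X (White): max(-16, -12) = -12
K (Black): min(16, -12) = -12
Y (White): max(10, 17) = 17
L (Black): min(-8, 17) = -8
Z (White): max(4, 13) = 13
AA (White): max(2, 20, 5) = 20
M (Black): min(13, 20) = 13
C (White): max(-12, -8, 13) = 13
R0 (Black): min(6, 8, 13) = 6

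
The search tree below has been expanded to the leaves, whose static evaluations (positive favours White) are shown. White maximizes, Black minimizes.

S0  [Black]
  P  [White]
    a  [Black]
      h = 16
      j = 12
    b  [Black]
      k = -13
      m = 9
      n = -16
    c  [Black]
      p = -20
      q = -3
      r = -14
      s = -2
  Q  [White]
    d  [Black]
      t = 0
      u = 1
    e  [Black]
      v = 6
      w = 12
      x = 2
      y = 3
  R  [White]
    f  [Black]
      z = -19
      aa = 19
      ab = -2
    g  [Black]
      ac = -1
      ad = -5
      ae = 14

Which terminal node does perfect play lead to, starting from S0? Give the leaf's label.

a (Black): min(16, 12) = 12
b (Black): min(-13, 9, -16) = -16
c (Black): min(-20, -3, -14, -2) = -20
P (White): max(12, -16, -20) = 12
d (Black): min(0, 1) = 0
e (Black): min(6, 12, 2, 3) = 2
Q (White): max(0, 2) = 2
f (Black): min(-19, 19, -2) = -19
g (Black): min(-1, -5, 14) = -5
R (White): max(-19, -5) = -5
S0 (Black): min(12, 2, -5) = -5
At S0, Black picks R (lowest: -5).
At R, White picks g (highest: -5).
At g, Black picks ad (lowest: -5).
Terminal value -5.

ad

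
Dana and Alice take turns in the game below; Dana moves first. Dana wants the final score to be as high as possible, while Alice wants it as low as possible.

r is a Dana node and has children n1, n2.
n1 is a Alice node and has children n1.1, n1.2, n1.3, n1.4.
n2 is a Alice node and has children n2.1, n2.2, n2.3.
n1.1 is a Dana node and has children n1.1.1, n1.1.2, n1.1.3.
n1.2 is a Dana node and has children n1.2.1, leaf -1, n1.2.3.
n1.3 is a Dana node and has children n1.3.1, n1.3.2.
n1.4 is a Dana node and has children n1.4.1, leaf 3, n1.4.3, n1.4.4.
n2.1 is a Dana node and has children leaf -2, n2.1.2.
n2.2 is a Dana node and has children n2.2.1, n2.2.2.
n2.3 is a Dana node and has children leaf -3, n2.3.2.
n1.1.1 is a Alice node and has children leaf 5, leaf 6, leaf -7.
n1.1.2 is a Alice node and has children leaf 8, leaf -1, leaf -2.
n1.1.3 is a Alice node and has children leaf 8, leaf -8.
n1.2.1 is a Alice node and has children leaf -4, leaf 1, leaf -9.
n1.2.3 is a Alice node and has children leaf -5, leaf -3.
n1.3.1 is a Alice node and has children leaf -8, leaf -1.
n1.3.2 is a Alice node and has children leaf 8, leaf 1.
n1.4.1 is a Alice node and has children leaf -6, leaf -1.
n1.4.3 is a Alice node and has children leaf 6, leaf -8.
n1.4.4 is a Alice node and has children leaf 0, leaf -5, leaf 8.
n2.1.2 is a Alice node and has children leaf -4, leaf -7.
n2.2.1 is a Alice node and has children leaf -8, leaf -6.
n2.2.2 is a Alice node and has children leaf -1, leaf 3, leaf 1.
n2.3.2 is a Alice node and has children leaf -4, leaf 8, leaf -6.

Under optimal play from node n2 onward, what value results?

n2.1.2 (Alice): min(-4, -7) = -7
n2.1 (Dana): max(-2, -7) = -2
n2.2.1 (Alice): min(-8, -6) = -8
n2.2.2 (Alice): min(-1, 3, 1) = -1
n2.2 (Dana): max(-8, -1) = -1
n2.3.2 (Alice): min(-4, 8, -6) = -6
n2.3 (Dana): max(-3, -6) = -3
n2 (Alice): min(-2, -1, -3) = -3

-3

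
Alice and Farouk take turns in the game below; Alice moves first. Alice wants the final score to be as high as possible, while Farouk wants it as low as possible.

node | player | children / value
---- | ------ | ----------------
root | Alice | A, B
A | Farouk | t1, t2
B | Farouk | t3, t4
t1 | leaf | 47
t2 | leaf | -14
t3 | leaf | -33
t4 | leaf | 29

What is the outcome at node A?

-14

A (Farouk): min(47, -14) = -14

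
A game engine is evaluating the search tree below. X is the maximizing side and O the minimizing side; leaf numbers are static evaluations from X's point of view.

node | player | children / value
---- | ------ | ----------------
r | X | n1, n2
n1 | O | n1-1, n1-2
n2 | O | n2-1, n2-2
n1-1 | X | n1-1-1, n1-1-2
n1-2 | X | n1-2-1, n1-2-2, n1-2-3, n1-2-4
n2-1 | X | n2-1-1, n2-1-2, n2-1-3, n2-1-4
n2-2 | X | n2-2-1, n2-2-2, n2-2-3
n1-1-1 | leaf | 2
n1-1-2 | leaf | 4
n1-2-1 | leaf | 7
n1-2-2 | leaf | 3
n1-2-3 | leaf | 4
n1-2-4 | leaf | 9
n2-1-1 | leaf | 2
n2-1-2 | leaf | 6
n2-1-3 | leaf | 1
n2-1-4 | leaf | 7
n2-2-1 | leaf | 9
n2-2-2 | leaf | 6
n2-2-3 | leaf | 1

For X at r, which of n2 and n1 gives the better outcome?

n2

n2-1 (X): max(2, 6, 1, 7) = 7
n2-2 (X): max(9, 6, 1) = 9
n2 (O): min(7, 9) = 7
n1-1 (X): max(2, 4) = 4
n1-2 (X): max(7, 3, 4, 9) = 9
n1 (O): min(4, 9) = 4
X prefers the higher value; n2=7, n1=4. n2 is better since 7 > 4.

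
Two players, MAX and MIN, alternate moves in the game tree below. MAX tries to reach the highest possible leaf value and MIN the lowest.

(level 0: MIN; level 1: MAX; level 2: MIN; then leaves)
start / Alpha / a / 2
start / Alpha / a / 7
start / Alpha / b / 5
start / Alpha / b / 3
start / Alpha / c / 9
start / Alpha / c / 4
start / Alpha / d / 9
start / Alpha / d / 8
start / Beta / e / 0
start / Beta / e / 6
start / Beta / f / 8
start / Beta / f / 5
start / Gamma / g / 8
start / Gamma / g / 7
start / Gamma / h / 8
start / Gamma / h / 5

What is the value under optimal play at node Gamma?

g (MIN): min(8, 7) = 7
h (MIN): min(8, 5) = 5
Gamma (MAX): max(7, 5) = 7

7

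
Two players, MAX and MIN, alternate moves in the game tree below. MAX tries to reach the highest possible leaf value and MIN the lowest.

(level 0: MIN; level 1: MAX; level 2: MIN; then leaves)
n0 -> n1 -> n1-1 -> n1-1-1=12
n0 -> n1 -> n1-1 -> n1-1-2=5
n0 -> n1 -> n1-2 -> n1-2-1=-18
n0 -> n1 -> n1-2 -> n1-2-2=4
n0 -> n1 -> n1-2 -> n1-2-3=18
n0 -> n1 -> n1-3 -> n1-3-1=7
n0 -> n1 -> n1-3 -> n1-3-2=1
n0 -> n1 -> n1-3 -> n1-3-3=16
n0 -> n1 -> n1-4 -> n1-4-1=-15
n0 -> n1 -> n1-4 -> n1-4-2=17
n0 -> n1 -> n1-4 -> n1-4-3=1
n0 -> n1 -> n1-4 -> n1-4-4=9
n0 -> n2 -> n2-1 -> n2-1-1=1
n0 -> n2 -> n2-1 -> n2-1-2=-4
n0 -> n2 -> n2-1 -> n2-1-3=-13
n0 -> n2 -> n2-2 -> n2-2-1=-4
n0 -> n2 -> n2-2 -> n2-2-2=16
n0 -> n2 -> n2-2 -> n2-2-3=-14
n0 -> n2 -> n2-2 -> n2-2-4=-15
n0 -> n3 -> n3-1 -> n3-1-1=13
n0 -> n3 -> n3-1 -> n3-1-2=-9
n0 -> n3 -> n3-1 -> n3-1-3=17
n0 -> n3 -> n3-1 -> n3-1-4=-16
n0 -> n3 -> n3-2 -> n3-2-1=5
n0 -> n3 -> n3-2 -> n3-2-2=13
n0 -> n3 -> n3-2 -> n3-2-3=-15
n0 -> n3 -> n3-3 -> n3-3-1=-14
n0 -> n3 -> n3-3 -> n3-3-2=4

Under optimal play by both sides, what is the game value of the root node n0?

n1-1 (MIN): min(12, 5) = 5
n1-2 (MIN): min(-18, 4, 18) = -18
n1-3 (MIN): min(7, 1, 16) = 1
n1-4 (MIN): min(-15, 17, 1, 9) = -15
n1 (MAX): max(5, -18, 1, -15) = 5
n2-1 (MIN): min(1, -4, -13) = -13
n2-2 (MIN): min(-4, 16, -14, -15) = -15
n2 (MAX): max(-13, -15) = -13
n3-1 (MIN): min(13, -9, 17, -16) = -16
n3-2 (MIN): min(5, 13, -15) = -15
n3-3 (MIN): min(-14, 4) = -14
n3 (MAX): max(-16, -15, -14) = -14
n0 (MIN): min(5, -13, -14) = -14

-14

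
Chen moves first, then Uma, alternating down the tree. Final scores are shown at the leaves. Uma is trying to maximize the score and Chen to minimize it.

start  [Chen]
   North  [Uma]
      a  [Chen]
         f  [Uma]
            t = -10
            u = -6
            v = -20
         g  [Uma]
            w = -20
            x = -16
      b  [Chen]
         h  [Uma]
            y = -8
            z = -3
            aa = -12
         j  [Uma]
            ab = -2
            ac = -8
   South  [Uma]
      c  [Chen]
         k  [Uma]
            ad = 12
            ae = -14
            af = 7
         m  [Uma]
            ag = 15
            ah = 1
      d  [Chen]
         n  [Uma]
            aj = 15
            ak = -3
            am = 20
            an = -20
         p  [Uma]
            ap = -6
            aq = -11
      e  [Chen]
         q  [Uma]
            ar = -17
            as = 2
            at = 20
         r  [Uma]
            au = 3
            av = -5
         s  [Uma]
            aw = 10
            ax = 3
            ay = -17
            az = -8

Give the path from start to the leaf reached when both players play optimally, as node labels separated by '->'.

f (Uma): max(-10, -6, -20) = -6
g (Uma): max(-20, -16) = -16
a (Chen): min(-6, -16) = -16
h (Uma): max(-8, -3, -12) = -3
j (Uma): max(-2, -8) = -2
b (Chen): min(-3, -2) = -3
North (Uma): max(-16, -3) = -3
k (Uma): max(12, -14, 7) = 12
m (Uma): max(15, 1) = 15
c (Chen): min(12, 15) = 12
n (Uma): max(15, -3, 20, -20) = 20
p (Uma): max(-6, -11) = -6
d (Chen): min(20, -6) = -6
q (Uma): max(-17, 2, 20) = 20
r (Uma): max(3, -5) = 3
s (Uma): max(10, 3, -17, -8) = 10
e (Chen): min(20, 3, 10) = 3
South (Uma): max(12, -6, 3) = 12
start (Chen): min(-3, 12) = -3
At start, Chen picks North (lowest: -3).
At North, Uma picks b (highest: -3).
At b, Chen picks h (lowest: -3).
At h, Uma picks z (highest: -3).
Terminal value -3.

start -> North -> b -> h -> z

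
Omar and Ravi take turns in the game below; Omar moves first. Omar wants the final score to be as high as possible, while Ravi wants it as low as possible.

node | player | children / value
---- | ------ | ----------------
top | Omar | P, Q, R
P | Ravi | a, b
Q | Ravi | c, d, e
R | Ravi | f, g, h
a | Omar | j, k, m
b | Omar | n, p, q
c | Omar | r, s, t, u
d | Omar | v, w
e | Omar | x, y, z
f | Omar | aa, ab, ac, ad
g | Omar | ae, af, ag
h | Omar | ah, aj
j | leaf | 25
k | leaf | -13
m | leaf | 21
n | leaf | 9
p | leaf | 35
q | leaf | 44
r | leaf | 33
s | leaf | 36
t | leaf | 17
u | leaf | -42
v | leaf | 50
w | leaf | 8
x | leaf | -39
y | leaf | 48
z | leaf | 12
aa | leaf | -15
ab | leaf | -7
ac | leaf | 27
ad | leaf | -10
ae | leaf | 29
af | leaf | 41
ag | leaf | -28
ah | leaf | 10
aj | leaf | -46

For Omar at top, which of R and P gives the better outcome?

f (Omar): max(-15, -7, 27, -10) = 27
g (Omar): max(29, 41, -28) = 41
h (Omar): max(10, -46) = 10
R (Ravi): min(27, 41, 10) = 10
a (Omar): max(25, -13, 21) = 25
b (Omar): max(9, 35, 44) = 44
P (Ravi): min(25, 44) = 25
Omar prefers the higher value; R=10, P=25. P is better since 25 > 10.

P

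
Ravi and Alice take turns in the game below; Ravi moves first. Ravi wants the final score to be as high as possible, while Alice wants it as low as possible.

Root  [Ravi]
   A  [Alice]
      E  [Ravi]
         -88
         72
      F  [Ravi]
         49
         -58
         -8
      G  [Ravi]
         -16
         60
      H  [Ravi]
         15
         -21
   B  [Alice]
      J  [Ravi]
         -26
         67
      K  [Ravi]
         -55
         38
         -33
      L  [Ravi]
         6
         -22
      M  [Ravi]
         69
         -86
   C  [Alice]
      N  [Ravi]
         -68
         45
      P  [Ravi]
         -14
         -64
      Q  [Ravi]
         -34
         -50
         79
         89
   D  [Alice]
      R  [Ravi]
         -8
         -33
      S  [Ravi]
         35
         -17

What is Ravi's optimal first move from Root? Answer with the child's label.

E (Ravi): max(-88, 72) = 72
F (Ravi): max(49, -58, -8) = 49
G (Ravi): max(-16, 60) = 60
H (Ravi): max(15, -21) = 15
A (Alice): min(72, 49, 60, 15) = 15
J (Ravi): max(-26, 67) = 67
K (Ravi): max(-55, 38, -33) = 38
L (Ravi): max(6, -22) = 6
M (Ravi): max(69, -86) = 69
B (Alice): min(67, 38, 6, 69) = 6
N (Ravi): max(-68, 45) = 45
P (Ravi): max(-14, -64) = -14
Q (Ravi): max(-34, -50, 79, 89) = 89
C (Alice): min(45, -14, 89) = -14
R (Ravi): max(-8, -33) = -8
S (Ravi): max(35, -17) = 35
D (Alice): min(-8, 35) = -8
Root (Ravi): max(15, 6, -14, -8) = 15
Ravi at Root wants the highest of {A=15, B=6, C=-14, D=-8}, so chooses A.

A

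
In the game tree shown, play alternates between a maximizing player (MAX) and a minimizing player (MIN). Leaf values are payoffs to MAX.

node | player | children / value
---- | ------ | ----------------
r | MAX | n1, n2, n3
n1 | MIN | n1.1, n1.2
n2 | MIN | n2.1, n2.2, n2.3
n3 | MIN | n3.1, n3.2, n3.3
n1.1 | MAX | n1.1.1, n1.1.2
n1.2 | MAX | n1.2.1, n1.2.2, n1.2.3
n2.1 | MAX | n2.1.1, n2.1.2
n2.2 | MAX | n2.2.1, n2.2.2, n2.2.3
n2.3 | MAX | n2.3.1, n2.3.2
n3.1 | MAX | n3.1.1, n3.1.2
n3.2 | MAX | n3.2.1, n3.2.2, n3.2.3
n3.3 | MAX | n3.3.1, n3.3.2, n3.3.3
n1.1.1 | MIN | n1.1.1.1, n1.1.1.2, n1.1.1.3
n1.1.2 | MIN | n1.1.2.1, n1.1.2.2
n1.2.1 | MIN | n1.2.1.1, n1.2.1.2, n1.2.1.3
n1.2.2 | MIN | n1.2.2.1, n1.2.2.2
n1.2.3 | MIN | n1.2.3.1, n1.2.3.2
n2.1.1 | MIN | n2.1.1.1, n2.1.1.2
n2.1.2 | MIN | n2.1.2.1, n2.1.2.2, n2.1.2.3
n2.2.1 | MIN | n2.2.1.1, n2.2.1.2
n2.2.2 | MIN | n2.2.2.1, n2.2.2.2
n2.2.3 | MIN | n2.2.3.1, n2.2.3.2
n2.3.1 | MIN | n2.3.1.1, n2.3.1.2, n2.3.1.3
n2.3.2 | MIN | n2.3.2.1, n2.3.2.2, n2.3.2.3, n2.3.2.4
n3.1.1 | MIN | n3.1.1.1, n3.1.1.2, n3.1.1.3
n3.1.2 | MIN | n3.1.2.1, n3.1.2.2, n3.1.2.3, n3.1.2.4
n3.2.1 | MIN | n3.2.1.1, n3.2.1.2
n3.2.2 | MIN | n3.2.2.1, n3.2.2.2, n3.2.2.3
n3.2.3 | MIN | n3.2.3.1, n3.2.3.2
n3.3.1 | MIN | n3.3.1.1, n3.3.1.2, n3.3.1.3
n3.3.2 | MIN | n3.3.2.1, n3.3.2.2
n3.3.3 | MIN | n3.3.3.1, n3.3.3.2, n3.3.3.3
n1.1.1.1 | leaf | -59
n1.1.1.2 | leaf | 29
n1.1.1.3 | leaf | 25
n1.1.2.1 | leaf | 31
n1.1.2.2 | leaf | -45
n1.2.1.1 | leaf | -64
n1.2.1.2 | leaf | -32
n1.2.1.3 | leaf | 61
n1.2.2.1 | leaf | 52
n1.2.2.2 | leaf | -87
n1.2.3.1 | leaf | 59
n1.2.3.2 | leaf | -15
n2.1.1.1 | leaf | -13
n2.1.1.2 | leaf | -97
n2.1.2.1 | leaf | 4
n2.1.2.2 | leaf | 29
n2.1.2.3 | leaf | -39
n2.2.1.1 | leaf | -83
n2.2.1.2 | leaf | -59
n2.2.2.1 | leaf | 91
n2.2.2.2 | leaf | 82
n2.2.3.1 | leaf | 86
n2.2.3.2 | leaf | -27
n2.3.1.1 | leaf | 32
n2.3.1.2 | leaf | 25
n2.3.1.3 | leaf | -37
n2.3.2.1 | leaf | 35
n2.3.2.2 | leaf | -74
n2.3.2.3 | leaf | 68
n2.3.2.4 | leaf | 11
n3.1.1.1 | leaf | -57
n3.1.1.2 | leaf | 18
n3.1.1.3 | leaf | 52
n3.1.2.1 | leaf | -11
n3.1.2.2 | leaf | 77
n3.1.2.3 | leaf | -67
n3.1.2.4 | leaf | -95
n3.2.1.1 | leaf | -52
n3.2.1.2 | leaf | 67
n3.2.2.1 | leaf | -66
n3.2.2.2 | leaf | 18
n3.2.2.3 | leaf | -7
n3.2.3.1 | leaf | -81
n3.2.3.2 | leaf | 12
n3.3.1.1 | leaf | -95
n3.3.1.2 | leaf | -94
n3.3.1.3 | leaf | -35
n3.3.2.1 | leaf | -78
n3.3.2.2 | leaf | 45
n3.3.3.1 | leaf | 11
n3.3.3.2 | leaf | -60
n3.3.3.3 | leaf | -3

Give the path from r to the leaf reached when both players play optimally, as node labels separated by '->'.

r -> n2 -> n2.1 -> n2.1.2 -> n2.1.2.3

n1.1.1 (MIN): min(-59, 29, 25) = -59
n1.1.2 (MIN): min(31, -45) = -45
n1.1 (MAX): max(-59, -45) = -45
n1.2.1 (MIN): min(-64, -32, 61) = -64
n1.2.2 (MIN): min(52, -87) = -87
n1.2.3 (MIN): min(59, -15) = -15
n1.2 (MAX): max(-64, -87, -15) = -15
n1 (MIN): min(-45, -15) = -45
n2.1.1 (MIN): min(-13, -97) = -97
n2.1.2 (MIN): min(4, 29, -39) = -39
n2.1 (MAX): max(-97, -39) = -39
n2.2.1 (MIN): min(-83, -59) = -83
n2.2.2 (MIN): min(91, 82) = 82
n2.2.3 (MIN): min(86, -27) = -27
n2.2 (MAX): max(-83, 82, -27) = 82
n2.3.1 (MIN): min(32, 25, -37) = -37
n2.3.2 (MIN): min(35, -74, 68, 11) = -74
n2.3 (MAX): max(-37, -74) = -37
n2 (MIN): min(-39, 82, -37) = -39
n3.1.1 (MIN): min(-57, 18, 52) = -57
n3.1.2 (MIN): min(-11, 77, -67, -95) = -95
n3.1 (MAX): max(-57, -95) = -57
n3.2.1 (MIN): min(-52, 67) = -52
n3.2.2 (MIN): min(-66, 18, -7) = -66
n3.2.3 (MIN): min(-81, 12) = -81
n3.2 (MAX): max(-52, -66, -81) = -52
n3.3.1 (MIN): min(-95, -94, -35) = -95
n3.3.2 (MIN): min(-78, 45) = -78
n3.3.3 (MIN): min(11, -60, -3) = -60
n3.3 (MAX): max(-95, -78, -60) = -60
n3 (MIN): min(-57, -52, -60) = -60
r (MAX): max(-45, -39, -60) = -39
At r, MAX picks n2 (highest: -39).
At n2, MIN picks n2.1 (lowest: -39).
At n2.1, MAX picks n2.1.2 (highest: -39).
At n2.1.2, MIN picks n2.1.2.3 (lowest: -39).
Terminal value -39.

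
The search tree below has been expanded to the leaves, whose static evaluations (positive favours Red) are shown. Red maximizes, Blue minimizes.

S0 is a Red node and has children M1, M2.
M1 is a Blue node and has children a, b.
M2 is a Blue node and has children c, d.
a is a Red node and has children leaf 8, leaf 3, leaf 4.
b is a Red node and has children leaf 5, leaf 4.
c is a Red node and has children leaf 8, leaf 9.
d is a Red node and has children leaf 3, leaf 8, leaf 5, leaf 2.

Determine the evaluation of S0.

a (Red): max(8, 3, 4) = 8
b (Red): max(5, 4) = 5
M1 (Blue): min(8, 5) = 5
c (Red): max(8, 9) = 9
d (Red): max(3, 8, 5, 2) = 8
M2 (Blue): min(9, 8) = 8
S0 (Red): max(5, 8) = 8

8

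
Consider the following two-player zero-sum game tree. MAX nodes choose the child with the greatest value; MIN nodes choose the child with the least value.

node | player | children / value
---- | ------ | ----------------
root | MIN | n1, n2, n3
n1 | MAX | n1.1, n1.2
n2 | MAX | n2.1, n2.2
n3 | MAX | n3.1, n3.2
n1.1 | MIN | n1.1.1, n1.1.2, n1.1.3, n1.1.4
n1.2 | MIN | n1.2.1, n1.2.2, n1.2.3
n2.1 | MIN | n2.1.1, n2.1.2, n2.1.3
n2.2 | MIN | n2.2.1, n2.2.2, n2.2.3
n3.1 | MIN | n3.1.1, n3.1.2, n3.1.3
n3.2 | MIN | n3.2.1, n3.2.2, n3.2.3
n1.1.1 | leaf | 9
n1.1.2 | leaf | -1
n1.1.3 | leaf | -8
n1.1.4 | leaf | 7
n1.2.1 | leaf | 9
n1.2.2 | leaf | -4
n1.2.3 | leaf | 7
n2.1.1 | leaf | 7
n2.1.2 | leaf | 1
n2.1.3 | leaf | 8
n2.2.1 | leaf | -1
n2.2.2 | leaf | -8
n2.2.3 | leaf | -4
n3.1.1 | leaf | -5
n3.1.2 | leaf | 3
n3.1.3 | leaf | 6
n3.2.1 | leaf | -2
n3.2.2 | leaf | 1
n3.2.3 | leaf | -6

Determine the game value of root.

n1.1 (MIN): min(9, -1, -8, 7) = -8
n1.2 (MIN): min(9, -4, 7) = -4
n1 (MAX): max(-8, -4) = -4
n2.1 (MIN): min(7, 1, 8) = 1
n2.2 (MIN): min(-1, -8, -4) = -8
n2 (MAX): max(1, -8) = 1
n3.1 (MIN): min(-5, 3, 6) = -5
n3.2 (MIN): min(-2, 1, -6) = -6
n3 (MAX): max(-5, -6) = -5
root (MIN): min(-4, 1, -5) = -5

-5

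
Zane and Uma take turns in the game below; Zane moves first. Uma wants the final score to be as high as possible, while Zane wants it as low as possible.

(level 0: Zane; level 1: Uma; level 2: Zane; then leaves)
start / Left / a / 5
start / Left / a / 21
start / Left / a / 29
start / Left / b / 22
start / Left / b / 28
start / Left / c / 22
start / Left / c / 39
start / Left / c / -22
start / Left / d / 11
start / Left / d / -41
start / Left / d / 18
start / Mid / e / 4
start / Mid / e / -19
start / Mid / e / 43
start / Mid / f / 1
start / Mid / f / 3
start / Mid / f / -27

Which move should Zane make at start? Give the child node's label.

Mid

a (Zane): min(5, 21, 29) = 5
b (Zane): min(22, 28) = 22
c (Zane): min(22, 39, -22) = -22
d (Zane): min(11, -41, 18) = -41
Left (Uma): max(5, 22, -22, -41) = 22
e (Zane): min(4, -19, 43) = -19
f (Zane): min(1, 3, -27) = -27
Mid (Uma): max(-19, -27) = -19
start (Zane): min(22, -19) = -19
Zane at start wants the lowest of {Left=22, Mid=-19}, so chooses Mid.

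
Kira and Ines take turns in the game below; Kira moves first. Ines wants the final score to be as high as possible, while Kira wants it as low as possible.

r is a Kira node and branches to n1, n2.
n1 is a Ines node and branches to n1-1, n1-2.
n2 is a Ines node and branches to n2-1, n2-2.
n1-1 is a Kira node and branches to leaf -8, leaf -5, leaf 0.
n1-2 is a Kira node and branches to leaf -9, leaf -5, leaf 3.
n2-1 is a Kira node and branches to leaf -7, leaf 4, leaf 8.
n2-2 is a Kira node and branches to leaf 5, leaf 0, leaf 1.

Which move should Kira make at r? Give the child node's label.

n1

n1-1 (Kira): min(-8, -5, 0) = -8
n1-2 (Kira): min(-9, -5, 3) = -9
n1 (Ines): max(-8, -9) = -8
n2-1 (Kira): min(-7, 4, 8) = -7
n2-2 (Kira): min(5, 0, 1) = 0
n2 (Ines): max(-7, 0) = 0
r (Kira): min(-8, 0) = -8
Kira at r wants the lowest of {n1=-8, n2=0}, so chooses n1.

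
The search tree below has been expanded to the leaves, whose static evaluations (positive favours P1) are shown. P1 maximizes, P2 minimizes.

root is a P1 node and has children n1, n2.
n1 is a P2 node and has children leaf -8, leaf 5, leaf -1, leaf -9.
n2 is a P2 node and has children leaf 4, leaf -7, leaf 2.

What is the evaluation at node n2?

n2 (P2): min(4, -7, 2) = -7

-7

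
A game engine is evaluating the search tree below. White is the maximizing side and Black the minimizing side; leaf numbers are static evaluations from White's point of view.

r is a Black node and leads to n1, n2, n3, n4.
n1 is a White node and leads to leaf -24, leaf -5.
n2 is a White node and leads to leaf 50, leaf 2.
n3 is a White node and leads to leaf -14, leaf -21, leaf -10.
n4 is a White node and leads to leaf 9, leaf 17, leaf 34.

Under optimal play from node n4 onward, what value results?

34

n4 (White): max(9, 17, 34) = 34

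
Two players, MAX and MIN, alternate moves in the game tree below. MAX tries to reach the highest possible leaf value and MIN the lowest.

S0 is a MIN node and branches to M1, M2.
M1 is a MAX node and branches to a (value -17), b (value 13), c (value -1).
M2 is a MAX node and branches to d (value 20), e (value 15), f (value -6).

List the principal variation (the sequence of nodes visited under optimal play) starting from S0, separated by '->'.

S0 -> M1 -> b

M1 (MAX): max(-17, 13, -1) = 13
M2 (MAX): max(20, 15, -6) = 20
S0 (MIN): min(13, 20) = 13
At S0, MIN picks M1 (lowest: 13).
At M1, MAX picks b (highest: 13).
Terminal value 13.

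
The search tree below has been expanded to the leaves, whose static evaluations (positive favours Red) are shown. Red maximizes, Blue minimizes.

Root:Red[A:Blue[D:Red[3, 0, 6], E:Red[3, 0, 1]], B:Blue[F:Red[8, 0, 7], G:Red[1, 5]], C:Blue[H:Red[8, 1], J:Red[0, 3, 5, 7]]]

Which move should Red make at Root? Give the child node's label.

D (Red): max(3, 0, 6) = 6
E (Red): max(3, 0, 1) = 3
A (Blue): min(6, 3) = 3
F (Red): max(8, 0, 7) = 8
G (Red): max(1, 5) = 5
B (Blue): min(8, 5) = 5
H (Red): max(8, 1) = 8
J (Red): max(0, 3, 5, 7) = 7
C (Blue): min(8, 7) = 7
Root (Red): max(3, 5, 7) = 7
Red at Root wants the highest of {A=3, B=5, C=7}, so chooses C.

C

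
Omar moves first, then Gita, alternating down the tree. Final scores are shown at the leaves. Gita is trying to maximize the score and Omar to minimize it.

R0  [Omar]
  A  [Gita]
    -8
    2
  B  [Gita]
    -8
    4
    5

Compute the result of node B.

5

B (Gita): max(-8, 4, 5) = 5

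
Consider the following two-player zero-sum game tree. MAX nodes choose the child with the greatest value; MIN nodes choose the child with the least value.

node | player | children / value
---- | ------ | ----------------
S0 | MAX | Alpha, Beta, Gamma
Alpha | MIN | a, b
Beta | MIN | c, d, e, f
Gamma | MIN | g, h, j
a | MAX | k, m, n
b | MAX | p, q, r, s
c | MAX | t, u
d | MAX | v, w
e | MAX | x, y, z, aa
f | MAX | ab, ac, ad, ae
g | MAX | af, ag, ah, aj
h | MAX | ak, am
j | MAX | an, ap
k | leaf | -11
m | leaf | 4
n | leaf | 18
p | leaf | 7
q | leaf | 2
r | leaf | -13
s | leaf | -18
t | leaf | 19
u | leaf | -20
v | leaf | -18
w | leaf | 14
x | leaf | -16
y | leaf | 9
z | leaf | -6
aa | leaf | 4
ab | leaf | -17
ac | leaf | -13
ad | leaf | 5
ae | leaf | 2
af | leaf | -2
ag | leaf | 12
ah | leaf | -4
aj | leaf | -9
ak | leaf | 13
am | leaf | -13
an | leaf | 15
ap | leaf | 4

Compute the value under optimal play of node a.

18

a (MAX): max(-11, 4, 18) = 18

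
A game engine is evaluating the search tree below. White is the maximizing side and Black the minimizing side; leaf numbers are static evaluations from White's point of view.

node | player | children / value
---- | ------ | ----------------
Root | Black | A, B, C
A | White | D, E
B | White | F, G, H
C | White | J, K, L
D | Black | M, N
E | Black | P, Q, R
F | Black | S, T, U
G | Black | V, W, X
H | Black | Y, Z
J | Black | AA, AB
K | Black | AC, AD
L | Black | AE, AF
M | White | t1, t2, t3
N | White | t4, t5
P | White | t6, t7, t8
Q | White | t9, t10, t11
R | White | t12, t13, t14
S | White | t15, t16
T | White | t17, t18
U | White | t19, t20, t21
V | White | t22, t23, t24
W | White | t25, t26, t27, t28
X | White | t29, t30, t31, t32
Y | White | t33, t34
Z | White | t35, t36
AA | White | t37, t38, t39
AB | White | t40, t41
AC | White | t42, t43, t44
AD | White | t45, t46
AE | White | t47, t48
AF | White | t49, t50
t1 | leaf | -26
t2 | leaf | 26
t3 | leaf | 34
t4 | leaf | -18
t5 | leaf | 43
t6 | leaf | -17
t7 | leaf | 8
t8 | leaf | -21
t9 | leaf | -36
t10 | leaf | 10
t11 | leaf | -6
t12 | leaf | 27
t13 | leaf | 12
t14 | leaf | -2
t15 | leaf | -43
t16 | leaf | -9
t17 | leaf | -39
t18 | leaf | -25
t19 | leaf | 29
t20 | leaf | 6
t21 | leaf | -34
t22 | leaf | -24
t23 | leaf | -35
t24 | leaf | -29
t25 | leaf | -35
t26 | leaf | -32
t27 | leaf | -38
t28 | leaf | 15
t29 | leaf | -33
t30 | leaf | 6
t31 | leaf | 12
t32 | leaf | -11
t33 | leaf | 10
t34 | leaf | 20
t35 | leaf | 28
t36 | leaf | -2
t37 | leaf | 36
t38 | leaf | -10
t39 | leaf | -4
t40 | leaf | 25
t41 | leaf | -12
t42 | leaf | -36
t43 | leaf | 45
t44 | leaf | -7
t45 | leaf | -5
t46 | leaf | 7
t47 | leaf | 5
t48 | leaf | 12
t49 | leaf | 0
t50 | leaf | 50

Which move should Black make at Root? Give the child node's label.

M (White): max(-26, 26, 34) = 34
N (White): max(-18, 43) = 43
D (Black): min(34, 43) = 34
P (White): max(-17, 8, -21) = 8
Q (White): max(-36, 10, -6) = 10
R (White): max(27, 12, -2) = 27
E (Black): min(8, 10, 27) = 8
A (White): max(34, 8) = 34
S (White): max(-43, -9) = -9
T (White): max(-39, -25) = -25
U (White): max(29, 6, -34) = 29
F (Black): min(-9, -25, 29) = -25
V (White): max(-24, -35, -29) = -24
W (White): max(-35, -32, -38, 15) = 15
X (White): max(-33, 6, 12, -11) = 12
G (Black): min(-24, 15, 12) = -24
Y (White): max(10, 20) = 20
Z (White): max(28, -2) = 28
H (Black): min(20, 28) = 20
B (White): max(-25, -24, 20) = 20
AA (White): max(36, -10, -4) = 36
AB (White): max(25, -12) = 25
J (Black): min(36, 25) = 25
AC (White): max(-36, 45, -7) = 45
AD (White): max(-5, 7) = 7
K (Black): min(45, 7) = 7
AE (White): max(5, 12) = 12
AF (White): max(0, 50) = 50
L (Black): min(12, 50) = 12
C (White): max(25, 7, 12) = 25
Root (Black): min(34, 20, 25) = 20
Black at Root wants the lowest of {A=34, B=20, C=25}, so chooses B.

B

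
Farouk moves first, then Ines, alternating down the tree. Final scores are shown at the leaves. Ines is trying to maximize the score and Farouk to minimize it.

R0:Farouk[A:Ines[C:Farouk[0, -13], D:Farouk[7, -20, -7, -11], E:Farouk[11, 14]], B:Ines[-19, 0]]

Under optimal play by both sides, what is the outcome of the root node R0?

C (Farouk): min(0, -13) = -13
D (Farouk): min(7, -20, -7, -11) = -20
E (Farouk): min(11, 14) = 11
A (Ines): max(-13, -20, 11) = 11
B (Ines): max(-19, 0) = 0
R0 (Farouk): min(11, 0) = 0

0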